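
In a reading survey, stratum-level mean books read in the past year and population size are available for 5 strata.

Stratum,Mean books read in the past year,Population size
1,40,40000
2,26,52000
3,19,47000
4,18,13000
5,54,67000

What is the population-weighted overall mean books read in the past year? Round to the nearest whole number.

Σ Nₕ·x̄ₕ = 7697000
Σ Nₕ = 40000 + 52000 + 47000 + 13000 + 67000 = 219000
Overall mean = 7697000 / 219000 = 35.146119

35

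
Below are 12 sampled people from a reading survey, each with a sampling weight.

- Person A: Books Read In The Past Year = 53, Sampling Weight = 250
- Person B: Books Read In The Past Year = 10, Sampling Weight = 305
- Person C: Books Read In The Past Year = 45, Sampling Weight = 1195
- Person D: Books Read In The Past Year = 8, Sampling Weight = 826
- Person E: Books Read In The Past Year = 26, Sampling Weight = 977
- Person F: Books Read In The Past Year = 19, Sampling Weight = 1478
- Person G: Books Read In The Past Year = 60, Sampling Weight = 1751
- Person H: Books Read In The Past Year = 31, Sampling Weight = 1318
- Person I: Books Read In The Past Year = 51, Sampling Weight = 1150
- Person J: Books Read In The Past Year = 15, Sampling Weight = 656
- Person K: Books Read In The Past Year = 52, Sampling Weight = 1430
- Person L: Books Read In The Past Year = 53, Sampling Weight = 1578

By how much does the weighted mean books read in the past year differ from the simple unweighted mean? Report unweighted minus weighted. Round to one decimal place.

-3.7

Unweighted sum = 53 + 10 + 45 + 8 + 26 + 19 + 60 + 31 + 51 + 15 + 52 + 53 = 423
Unweighted mean = 423 / 12 = 35.25
Weighted sum = 53×250 + 10×305 + 45×1195 + 8×826 + 26×977 + 19×1478 + 60×1751 + 31×1318 + 51×1150 + 15×656 + 52×1430 + 53×1578
  = 502569
Sum of weights = 12914
Weighted mean = 502569 / 12914 = 38.916602
Difference (unweighted minus weighted) = -3.6666021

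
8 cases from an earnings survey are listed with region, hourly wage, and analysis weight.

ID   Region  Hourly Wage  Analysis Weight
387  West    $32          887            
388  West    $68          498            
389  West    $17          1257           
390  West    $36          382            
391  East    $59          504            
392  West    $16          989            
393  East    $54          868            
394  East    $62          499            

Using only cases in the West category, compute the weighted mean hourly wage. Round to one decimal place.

West rows: 387, 388, 389, 390, 392
Weighted sum = 113193
Sum of weights = 887 + 498 + 1257 + 382 + 989 = 4013
Weighted mean = 113193 / 4013 = 28.206579

28.2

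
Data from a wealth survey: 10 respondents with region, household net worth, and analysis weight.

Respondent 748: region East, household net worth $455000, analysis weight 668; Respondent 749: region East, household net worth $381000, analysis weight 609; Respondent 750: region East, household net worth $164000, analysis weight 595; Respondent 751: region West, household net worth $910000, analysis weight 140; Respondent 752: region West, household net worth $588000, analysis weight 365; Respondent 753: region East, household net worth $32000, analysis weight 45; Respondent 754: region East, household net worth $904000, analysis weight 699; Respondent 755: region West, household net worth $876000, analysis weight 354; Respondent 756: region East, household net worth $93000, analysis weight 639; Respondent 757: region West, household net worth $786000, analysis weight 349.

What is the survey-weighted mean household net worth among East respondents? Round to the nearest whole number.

407469

East rows: 748, 749, 750, 753, 754, 756
Weighted sum = 455000×668 + 381000×609 + 164000×595 + 32000×45 + 904000×699 + 93000×639
  = 303940000 + 232029000 + 97580000 + 1440000 + 631896000 + 59427000 = 1326312000
Sum of weights = 668 + 609 + 595 + 45 + 699 + 639 = 3255
Weighted mean = 1326312000 / 3255 = 407469.12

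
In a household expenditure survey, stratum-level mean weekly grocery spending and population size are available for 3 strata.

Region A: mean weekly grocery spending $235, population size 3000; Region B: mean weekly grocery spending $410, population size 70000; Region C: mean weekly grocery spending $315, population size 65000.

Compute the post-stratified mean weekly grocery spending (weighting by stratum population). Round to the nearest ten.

360

Σ Nₕ·x̄ₕ = 235×3000 + 410×70000 + 315×65000
  = 705000 + 28700000 + 20475000 = 49880000
Σ Nₕ = 3000 + 70000 + 65000 = 138000
Overall mean = 49880000 / 138000 = 361.44928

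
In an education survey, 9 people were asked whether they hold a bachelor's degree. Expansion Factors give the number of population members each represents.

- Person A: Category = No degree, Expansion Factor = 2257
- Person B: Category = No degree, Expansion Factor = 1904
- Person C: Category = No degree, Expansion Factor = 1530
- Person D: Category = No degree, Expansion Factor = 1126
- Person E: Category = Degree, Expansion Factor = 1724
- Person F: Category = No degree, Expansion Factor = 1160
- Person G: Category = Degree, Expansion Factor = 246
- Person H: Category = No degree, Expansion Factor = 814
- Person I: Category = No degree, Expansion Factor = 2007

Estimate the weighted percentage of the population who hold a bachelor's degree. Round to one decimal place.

15.4

Sum of weights for 'Degree' = 1724 + 246 = 1970
Total weight = 2257 + 1904 + 1530 + 1126 + 1724 + 1160 + 246 + 814 + 2007 = 12768
Weighted proportion = 1970 / 12768 = 0.15429198 → 15.429198%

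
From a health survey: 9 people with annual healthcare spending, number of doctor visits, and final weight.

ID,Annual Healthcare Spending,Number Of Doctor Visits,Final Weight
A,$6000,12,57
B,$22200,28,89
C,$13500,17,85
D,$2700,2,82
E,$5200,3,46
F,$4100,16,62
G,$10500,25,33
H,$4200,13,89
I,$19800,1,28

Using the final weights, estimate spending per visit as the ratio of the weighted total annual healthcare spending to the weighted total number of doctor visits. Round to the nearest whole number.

688

Σ wᵢ·y = 6000×57 + 22200×89 + 13500×85 + 2700×82 + 5200×46 + 4100×62 + 10500×33 + 4200×89 + 19800×28
  = 342000 + 1975800 + 1147500 + 221400 + 239200 + 254200 + 346500 + 373800 + 554400 = 5454800
Σ wᵢ·x = 12×57 + 28×89 + 17×85 + 2×82 + 3×46 + 16×62 + 25×33 + 13×89 + 1×28
  = 684 + 2492 + 1445 + 164 + 138 + 992 + 825 + 1157 + 28 = 7925
Ratio = 5454800 / 7925 = 688.30284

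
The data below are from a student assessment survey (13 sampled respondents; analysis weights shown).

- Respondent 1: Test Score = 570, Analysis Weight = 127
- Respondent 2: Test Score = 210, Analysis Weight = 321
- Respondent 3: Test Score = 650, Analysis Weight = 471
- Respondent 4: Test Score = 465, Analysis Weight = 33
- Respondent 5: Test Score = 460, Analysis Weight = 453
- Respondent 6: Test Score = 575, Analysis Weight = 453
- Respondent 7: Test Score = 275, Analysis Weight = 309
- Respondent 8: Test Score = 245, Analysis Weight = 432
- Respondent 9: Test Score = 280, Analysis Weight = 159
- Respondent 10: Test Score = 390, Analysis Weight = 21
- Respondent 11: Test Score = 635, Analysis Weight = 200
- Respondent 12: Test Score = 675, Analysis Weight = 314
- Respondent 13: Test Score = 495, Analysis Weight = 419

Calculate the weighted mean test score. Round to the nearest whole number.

Weighted sum = 1720030
Sum of weights = 3712
Weighted mean = 1720030 / 3712 = 463.37015

463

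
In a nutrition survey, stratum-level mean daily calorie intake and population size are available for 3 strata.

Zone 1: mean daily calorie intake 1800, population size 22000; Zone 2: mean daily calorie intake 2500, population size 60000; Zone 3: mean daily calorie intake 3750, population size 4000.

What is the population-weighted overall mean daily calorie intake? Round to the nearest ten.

Σ Nₕ·x̄ₕ = 1800×22000 + 2500×60000 + 3750×4000
  = 39600000 + 150000000 + 15000000 = 204600000
Σ Nₕ = 86000
Overall mean = 204600000 / 86000 = 2379.0698

2380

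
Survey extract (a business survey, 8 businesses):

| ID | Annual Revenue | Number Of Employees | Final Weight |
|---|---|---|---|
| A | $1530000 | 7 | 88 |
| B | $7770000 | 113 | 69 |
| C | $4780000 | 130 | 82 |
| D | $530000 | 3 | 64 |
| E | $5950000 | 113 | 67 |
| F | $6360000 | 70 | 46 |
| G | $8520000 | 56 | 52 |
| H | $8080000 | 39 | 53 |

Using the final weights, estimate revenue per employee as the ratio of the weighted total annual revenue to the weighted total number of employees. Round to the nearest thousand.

76000

Σ wᵢ·y = 1530000×88 + 7770000×69 + 4780000×82 + 530000×64 + 5950000×67 + 6360000×46 + 8520000×52 + 8080000×53
  = 134640000 + 536130000 + 391960000 + 33920000 + 398650000 + 292560000 + 443040000 + 428240000 = 2659140000
Σ wᵢ·x = 7×88 + 113×69 + 130×82 + 3×64 + 113×67 + 70×46 + 56×52 + 39×53
  = 35035
Ratio = 2659140000 / 35035 = 75899.529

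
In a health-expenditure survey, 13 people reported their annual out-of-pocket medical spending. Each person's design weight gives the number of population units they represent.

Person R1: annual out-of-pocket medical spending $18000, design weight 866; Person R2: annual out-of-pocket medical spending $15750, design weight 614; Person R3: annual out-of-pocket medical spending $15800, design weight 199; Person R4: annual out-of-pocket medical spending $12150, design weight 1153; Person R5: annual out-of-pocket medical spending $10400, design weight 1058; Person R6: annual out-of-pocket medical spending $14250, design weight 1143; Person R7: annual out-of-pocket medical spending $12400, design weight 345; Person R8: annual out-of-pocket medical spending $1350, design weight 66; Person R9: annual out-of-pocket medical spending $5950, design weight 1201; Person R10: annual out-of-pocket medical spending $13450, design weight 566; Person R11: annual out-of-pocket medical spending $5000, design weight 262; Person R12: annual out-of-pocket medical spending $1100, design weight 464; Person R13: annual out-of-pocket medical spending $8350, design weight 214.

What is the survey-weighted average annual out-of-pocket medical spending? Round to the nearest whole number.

11340

Weighted sum = 92435650
Sum of weights = 8151
Weighted mean = 92435650 / 8151 = 11340.406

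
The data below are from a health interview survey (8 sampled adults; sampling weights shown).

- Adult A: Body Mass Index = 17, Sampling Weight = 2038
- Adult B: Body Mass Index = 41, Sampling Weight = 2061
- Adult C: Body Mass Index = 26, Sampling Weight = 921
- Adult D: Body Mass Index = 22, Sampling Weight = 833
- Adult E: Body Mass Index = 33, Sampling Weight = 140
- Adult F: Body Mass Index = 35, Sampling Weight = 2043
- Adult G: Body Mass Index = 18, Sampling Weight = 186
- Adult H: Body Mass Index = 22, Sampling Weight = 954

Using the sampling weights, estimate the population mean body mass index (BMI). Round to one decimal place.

28.5

Weighted sum = 17×2038 + 41×2061 + 26×921 + 22×833 + 33×140 + 35×2043 + 18×186 + 22×954
  = 34646 + 84501 + 23946 + 18326 + 4620 + 71505 + 3348 + 20988 = 261880
Sum of weights = 9176
Weighted mean = 261880 / 9176 = 28.539669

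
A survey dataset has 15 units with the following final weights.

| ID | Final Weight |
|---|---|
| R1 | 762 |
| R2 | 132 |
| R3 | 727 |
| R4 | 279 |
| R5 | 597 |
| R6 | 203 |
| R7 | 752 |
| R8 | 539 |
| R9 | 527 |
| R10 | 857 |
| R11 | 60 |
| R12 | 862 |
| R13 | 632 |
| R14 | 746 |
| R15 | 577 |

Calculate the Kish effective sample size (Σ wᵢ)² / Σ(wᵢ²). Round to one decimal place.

12.4

Σ wᵢ = 8252
Σ wᵢ² = 5505772
n_eff = 8252² / 5505772 = 68095504 / 5505772 = 12.368021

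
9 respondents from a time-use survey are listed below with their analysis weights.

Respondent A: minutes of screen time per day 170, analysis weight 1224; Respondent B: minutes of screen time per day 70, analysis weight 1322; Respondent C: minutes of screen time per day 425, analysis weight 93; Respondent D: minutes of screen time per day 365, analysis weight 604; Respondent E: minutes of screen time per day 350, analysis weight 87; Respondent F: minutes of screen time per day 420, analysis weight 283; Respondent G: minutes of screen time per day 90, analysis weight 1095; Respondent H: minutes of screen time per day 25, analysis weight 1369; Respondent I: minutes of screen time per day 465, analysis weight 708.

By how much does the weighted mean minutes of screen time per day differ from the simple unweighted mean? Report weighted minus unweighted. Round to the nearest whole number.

Unweighted sum = 2380
Unweighted mean = 2380 / 9 = 264.44444
Weighted sum = 170×1224 + 70×1322 + 425×93 + 365×604 + 350×87 + 420×283 + 90×1095 + 25×1369 + 465×708
  = 208080 + 92540 + 39525 + 220460 + 30450 + 118860 + 98550 + 34225 + 329220 = 1171910
Sum of weights = 6785
Weighted mean = 1171910 / 6785 = 172.72071
Difference (weighted minus unweighted) = -91.723737

-92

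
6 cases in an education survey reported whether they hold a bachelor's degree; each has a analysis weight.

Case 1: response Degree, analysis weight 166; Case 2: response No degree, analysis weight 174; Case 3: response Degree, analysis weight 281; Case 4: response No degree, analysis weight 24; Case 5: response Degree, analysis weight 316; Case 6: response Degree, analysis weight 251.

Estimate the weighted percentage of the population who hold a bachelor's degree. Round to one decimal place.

Sum of weights for 'Degree' = 166 + 281 + 316 + 251 = 1014
Total weight = 166 + 174 + 281 + 24 + 316 + 251 = 1212
Weighted proportion = 1014 / 1212 = 0.83663366 → 83.663366%

83.7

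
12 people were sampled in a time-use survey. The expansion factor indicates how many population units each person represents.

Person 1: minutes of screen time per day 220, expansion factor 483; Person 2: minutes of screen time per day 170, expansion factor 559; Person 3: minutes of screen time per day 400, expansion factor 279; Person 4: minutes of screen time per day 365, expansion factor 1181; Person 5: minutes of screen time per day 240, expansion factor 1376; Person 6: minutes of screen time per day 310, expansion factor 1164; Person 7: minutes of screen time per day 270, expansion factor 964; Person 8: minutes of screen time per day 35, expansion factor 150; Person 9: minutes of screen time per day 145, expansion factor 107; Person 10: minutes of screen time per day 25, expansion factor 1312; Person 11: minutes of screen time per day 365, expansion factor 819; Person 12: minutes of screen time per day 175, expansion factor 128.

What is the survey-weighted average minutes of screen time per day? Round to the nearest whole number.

Weighted sum = 220×483 + 170×559 + 400×279 + 365×1181 + 240×1376 + 310×1164 + 270×964 + 35×150 + 145×107 + 25×1312 + 365×819 + 175×128
  = 106260 + 95030 + 111600 + 431065 + 330240 + 360840 + 260280 + 5250 + 15515 + 32800 + 298935 + 22400 = 2070215
Sum of weights = 8522
Weighted mean = 2070215 / 8522 = 242.92596

243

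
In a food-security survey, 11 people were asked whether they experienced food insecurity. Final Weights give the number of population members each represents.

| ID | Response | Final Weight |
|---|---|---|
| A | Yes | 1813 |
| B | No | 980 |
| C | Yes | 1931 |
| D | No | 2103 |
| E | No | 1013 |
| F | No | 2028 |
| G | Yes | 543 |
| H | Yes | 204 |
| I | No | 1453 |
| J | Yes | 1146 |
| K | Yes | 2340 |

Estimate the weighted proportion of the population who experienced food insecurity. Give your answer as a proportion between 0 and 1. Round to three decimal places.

0.513

Sum of weights for 'Yes' = 1813 + 1931 + 543 + 204 + 1146 + 2340 = 7977
Total weight = 15554
Weighted proportion = 7977 / 15554 = 0.51285843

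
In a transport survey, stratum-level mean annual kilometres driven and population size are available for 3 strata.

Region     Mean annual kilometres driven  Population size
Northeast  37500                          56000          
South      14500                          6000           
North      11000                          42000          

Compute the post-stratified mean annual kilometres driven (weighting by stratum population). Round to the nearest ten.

Σ Nₕ·x̄ₕ = 2649000000
Σ Nₕ = 104000
Overall mean = 2649000000 / 104000 = 25471.154

25470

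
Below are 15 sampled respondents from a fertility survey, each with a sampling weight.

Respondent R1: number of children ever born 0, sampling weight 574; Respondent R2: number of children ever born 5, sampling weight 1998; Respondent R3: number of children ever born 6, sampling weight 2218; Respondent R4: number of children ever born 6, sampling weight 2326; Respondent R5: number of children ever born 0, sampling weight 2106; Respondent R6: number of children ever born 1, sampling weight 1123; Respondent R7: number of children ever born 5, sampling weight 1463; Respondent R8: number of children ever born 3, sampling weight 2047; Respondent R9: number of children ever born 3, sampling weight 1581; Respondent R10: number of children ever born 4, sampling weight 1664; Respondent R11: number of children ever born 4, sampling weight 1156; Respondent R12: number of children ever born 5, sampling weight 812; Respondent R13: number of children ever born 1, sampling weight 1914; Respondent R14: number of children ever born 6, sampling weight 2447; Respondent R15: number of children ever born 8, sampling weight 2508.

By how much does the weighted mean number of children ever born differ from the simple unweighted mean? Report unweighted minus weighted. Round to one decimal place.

-0.4

Unweighted sum = 57
Unweighted mean = 57 / 15 = 3.8
Weighted sum = 108576
Sum of weights = 25937
Weighted mean = 108576 / 25937 = 4.1861433
Difference (unweighted minus weighted) = -0.38614335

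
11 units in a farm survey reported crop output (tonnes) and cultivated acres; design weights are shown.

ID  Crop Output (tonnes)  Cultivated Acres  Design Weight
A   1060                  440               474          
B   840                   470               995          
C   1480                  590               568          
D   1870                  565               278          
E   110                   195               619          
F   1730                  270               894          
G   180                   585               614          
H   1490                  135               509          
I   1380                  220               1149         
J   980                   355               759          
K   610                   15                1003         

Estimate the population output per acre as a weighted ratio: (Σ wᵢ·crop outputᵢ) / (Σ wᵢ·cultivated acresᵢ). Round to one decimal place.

Σ wᵢ·y = 1060×474 + 840×995 + 1480×568 + 1870×278 + 110×619 + 1730×894 + 180×614 + 1490×509 + 1380×1149 + 980×759 + 610×1003
  = 8123650
Σ wᵢ·x = 440×474 + 470×995 + 590×568 + 565×278 + 195×619 + 270×894 + 585×614 + 135×509 + 220×1149 + 355×759 + 15×1003
  = 208560 + 467650 + 335120 + 157070 + 120705 + 241380 + 359190 + 68715 + 252780 + 269445 + 15045 = 2495660
Ratio = 8123650 / 2495660 = 3.2551109

3.3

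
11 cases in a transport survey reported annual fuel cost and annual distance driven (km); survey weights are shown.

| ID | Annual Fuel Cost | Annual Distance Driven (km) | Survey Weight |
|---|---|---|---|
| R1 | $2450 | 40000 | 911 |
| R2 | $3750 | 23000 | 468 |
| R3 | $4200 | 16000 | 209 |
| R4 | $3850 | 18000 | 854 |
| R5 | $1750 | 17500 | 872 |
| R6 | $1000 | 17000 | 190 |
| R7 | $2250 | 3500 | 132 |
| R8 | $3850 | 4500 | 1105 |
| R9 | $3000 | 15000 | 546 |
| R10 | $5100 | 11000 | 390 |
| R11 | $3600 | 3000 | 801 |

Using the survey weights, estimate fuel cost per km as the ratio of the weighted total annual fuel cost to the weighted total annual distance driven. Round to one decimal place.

0.2

Σ wᵢ·y = 2450×911 + 3750×468 + 4200×209 + 3850×854 + 1750×872 + 1000×190 + 2250×132 + 3850×1105 + 3000×546 + 5100×390 + 3600×801
  = 2231950 + 1755000 + 877800 + 3287900 + 1526000 + 190000 + 297000 + 4254250 + 1638000 + 1989000 + 2883600 = 20930500
Σ wᵢ·x = 40000×911 + 23000×468 + 16000×209 + 18000×854 + 17500×872 + 17000×190 + 3500×132 + 4500×1105 + 15000×546 + 11000×390 + 3000×801
  = 36440000 + 10764000 + 3344000 + 15372000 + 15260000 + 3230000 + 462000 + 4972500 + 8190000 + 4290000 + 2403000 = 104727500
Ratio = 20930500 / 104727500 = 0.19985677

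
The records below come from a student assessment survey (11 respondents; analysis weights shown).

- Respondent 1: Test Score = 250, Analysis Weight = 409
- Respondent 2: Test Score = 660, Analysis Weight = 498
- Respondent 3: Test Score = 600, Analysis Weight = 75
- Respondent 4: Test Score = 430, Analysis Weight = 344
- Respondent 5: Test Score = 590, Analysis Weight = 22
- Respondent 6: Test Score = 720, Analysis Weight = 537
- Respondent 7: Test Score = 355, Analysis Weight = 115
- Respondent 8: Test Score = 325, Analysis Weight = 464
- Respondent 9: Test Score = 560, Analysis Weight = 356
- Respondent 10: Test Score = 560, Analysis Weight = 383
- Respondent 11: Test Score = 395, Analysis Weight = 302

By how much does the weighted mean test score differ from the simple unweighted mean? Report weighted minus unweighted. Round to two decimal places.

3.78

Unweighted sum = 250 + 660 + 600 + 430 + 590 + 720 + 355 + 325 + 560 + 560 + 395 = 5445
Unweighted mean = 5445 / 11 = 495
Weighted sum = 250×409 + 660×498 + 600×75 + 430×344 + 590×22 + 720×537 + 355×115 + 325×464 + 560×356 + 560×383 + 395×302
  = 1748225
Sum of weights = 409 + 498 + 75 + 344 + 22 + 537 + 115 + 464 + 356 + 383 + 302 = 3505
Weighted mean = 1748225 / 3505 = 498.78031
Difference (weighted minus unweighted) = 3.7803138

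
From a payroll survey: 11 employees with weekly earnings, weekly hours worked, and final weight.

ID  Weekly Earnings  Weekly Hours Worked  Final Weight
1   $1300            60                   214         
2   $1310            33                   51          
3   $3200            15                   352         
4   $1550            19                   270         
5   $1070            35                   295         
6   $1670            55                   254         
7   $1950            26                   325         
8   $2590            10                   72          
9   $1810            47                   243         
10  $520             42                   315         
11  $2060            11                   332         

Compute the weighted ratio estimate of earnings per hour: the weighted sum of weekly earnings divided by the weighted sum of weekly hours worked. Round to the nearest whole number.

55

Σ wᵢ·y = 4737520
Σ wᵢ·x = 60×214 + 33×51 + 15×352 + 19×270 + 35×295 + 55×254 + 26×325 + 10×72 + 47×243 + 42×315 + 11×332
  = 12840 + 1683 + 5280 + 5130 + 10325 + 13970 + 8450 + 720 + 11421 + 13230 + 3652 = 86701
Ratio = 4737520 / 86701 = 54.642046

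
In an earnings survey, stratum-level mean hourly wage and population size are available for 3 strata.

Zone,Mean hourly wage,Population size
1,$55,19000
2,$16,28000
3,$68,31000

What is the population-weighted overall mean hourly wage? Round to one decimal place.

Σ Nₕ·x̄ₕ = 55×19000 + 16×28000 + 68×31000
  = 1045000 + 448000 + 2108000 = 3601000
Σ Nₕ = 19000 + 28000 + 31000 = 78000
Overall mean = 3601000 / 78000 = 46.166667

46.2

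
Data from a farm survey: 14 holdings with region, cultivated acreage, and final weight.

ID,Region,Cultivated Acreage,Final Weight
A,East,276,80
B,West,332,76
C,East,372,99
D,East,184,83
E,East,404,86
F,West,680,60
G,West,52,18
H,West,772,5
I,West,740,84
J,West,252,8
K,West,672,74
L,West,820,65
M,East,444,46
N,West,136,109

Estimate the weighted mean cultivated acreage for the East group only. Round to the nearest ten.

330

East rows: A, C, D, E, M
Weighted sum = 276×80 + 372×99 + 184×83 + 404×86 + 444×46
  = 129348
Sum of weights = 80 + 99 + 83 + 86 + 46 = 394
Weighted mean = 129348 / 394 = 328.29442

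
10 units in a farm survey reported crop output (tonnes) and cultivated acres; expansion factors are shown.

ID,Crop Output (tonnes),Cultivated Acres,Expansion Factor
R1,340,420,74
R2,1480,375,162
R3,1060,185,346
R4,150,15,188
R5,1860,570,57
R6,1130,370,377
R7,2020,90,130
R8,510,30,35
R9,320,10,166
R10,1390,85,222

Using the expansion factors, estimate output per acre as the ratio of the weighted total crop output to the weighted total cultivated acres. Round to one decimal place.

Σ wᵢ·y = 340×74 + 1480×162 + 1060×346 + 150×188 + 1860×57 + 1130×377 + 2020×130 + 510×35 + 320×166 + 1390×222
  = 25160 + 239760 + 366760 + 28200 + 106020 + 426010 + 262600 + 17850 + 53120 + 308580 = 1834060
Σ wᵢ·x = 420×74 + 375×162 + 185×346 + 15×188 + 570×57 + 370×377 + 90×130 + 30×35 + 10×166 + 85×222
  = 31080 + 60750 + 64010 + 2820 + 32490 + 139490 + 11700 + 1050 + 1660 + 18870 = 363920
Ratio = 1834060 / 363920 = 5.039734

5.0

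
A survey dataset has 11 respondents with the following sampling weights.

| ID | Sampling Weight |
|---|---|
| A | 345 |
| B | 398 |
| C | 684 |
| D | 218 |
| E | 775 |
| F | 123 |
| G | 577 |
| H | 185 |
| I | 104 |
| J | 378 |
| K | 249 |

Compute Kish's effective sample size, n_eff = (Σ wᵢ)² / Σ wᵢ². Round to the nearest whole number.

8

Σ wᵢ = 345 + 398 + 684 + 218 + 775 + 123 + 577 + 185 + 104 + 378 + 249 = 4036
Σ wᵢ² = 1991418
n_eff = 4036² / 1991418 = 16289296 / 1991418 = 8.1797473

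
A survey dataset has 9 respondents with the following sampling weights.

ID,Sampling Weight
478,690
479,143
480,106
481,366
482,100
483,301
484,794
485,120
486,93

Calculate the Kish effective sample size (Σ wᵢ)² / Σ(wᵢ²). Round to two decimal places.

Σ wᵢ = 690 + 143 + 106 + 366 + 100 + 301 + 794 + 120 + 93 = 2713
Σ wᵢ² = 476100 + 20449 + 11236 + 133956 + 10000 + 90601 + 630436 + 14400 + 8649 = 1395827
n_eff = 2713² / 1395827 = 7360369 / 1395827 = 5.2731241

5.27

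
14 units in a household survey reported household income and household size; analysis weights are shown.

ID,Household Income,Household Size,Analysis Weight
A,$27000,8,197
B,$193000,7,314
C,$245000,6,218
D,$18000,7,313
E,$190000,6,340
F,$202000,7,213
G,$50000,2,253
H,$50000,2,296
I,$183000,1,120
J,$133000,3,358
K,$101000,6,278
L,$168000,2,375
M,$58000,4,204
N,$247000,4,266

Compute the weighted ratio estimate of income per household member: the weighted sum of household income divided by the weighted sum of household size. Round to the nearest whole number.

28644

Σ wᵢ·y = 498227000
Σ wᵢ·x = 17394
Ratio = 498227000 / 17394 = 28643.613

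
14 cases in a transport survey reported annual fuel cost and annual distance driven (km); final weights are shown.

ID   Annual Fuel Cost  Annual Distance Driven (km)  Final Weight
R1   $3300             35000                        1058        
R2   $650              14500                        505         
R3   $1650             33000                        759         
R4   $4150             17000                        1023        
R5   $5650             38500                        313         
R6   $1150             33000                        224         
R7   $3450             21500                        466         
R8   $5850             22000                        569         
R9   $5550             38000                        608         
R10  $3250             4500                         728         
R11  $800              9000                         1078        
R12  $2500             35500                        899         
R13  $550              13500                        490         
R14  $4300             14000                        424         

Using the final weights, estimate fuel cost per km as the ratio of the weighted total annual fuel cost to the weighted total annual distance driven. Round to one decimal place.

Σ wᵢ·y = 27222850
Σ wᵢ·x = 209317500
Ratio = 27222850 / 209317500 = 0.1300553

0.1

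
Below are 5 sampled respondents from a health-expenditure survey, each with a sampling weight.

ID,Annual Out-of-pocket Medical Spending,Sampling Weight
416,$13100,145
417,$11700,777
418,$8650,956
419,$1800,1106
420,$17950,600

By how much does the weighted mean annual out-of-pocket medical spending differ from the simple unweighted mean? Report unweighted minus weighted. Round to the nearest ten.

Unweighted sum = 53200
Unweighted mean = 53200 / 5 = 10640
Weighted sum = 13100×145 + 11700×777 + 8650×956 + 1800×1106 + 17950×600
  = 1899500 + 9090900 + 8269400 + 1990800 + 10770000 = 32020600
Sum of weights = 145 + 777 + 956 + 1106 + 600 = 3584
Weighted mean = 32020600 / 3584 = 8934.3192
Difference (unweighted minus weighted) = 1705.6808

1710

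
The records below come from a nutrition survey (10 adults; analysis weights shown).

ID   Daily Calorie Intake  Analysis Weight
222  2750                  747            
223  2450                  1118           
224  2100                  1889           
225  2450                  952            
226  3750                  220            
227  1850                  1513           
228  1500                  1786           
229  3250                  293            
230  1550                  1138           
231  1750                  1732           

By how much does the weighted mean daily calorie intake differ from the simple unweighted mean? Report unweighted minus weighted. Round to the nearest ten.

Unweighted sum = 2750 + 2450 + 2100 + 2450 + 3750 + 1850 + 1500 + 3250 + 1550 + 1750 = 23400
Unweighted mean = 23400 / 10 = 2340
Weighted sum = 2750×747 + 2450×1118 + 2100×1889 + 2450×952 + 3750×220 + 1850×1513 + 1500×1786 + 3250×293 + 1550×1138 + 1750×1732
  = 2054250 + 2739100 + 3966900 + 2332400 + 825000 + 2799050 + 2679000 + 952250 + 1763900 + 3031000 = 23142850
Sum of weights = 747 + 1118 + 1889 + 952 + 220 + 1513 + 1786 + 293 + 1138 + 1732 = 11388
Weighted mean = 23142850 / 11388 = 2032.2137
Difference (unweighted minus weighted) = 307.78627

310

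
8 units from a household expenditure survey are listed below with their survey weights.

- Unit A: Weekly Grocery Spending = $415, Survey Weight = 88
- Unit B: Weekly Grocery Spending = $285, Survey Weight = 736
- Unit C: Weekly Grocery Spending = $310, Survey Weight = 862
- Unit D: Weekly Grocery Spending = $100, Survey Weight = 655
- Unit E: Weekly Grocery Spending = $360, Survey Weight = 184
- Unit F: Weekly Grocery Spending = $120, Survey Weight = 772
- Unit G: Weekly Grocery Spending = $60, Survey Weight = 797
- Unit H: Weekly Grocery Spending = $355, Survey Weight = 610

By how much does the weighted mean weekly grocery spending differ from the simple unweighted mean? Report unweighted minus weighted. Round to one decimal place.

37.6

Unweighted sum = 2005
Unweighted mean = 2005 / 8 = 250.625
Weighted sum = 1002250
Sum of weights = 4704
Weighted mean = 1002250 / 4704 = 213.06335
Difference (unweighted minus weighted) = 37.56165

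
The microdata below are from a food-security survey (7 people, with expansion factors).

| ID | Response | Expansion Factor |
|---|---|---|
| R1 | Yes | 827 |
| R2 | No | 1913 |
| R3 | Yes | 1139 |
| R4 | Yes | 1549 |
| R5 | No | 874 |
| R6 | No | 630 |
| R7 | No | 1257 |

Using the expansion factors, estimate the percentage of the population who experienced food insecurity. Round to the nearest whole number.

43

Sum of weights for 'Yes' = 827 + 1139 + 1549 = 3515
Total weight = 827 + 1913 + 1139 + 1549 + 874 + 630 + 1257 = 8189
Weighted proportion = 3515 / 8189 = 0.42923434 → 42.923434%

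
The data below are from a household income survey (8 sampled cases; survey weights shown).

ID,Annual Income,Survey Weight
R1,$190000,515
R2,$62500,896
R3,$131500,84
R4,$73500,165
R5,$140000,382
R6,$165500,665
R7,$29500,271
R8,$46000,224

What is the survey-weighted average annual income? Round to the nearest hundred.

Weighted sum = 358859500
Sum of weights = 515 + 896 + 84 + 165 + 382 + 665 + 271 + 224 = 3202
Weighted mean = 358859500 / 3202 = 112073.55

112100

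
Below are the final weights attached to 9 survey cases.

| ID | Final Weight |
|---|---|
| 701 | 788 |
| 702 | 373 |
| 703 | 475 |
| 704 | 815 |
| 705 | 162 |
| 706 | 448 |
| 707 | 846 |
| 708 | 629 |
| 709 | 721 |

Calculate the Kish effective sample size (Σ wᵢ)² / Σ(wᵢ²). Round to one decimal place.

Σ wᵢ = 788 + 373 + 475 + 815 + 162 + 448 + 846 + 629 + 721 = 5257
Σ wᵢ² = 620944 + 139129 + 225625 + 664225 + 26244 + 200704 + 715716 + 395641 + 519841 = 3508069
n_eff = 5257² / 3508069 = 27636049 / 3508069 = 7.8778522

7.9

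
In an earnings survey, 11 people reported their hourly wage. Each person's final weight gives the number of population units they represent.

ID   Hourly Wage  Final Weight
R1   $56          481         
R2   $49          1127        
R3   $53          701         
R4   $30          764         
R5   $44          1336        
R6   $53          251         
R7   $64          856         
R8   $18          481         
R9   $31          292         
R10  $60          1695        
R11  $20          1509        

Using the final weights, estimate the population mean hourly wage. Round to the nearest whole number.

Weighted sum = 418693
Sum of weights = 481 + 1127 + 701 + 764 + 1336 + 251 + 856 + 481 + 292 + 1695 + 1509 = 9493
Weighted mean = 418693 / 9493 = 44.105446

44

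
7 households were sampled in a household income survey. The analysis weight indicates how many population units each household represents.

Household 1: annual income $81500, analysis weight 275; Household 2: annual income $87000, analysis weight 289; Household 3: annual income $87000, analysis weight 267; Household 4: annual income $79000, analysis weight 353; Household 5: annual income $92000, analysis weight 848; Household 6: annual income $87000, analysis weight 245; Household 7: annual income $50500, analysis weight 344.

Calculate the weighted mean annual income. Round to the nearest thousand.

Weighted sum = 81500×275 + 87000×289 + 87000×267 + 79000×353 + 92000×848 + 87000×245 + 50500×344
  = 22412500 + 25143000 + 23229000 + 27887000 + 78016000 + 21315000 + 17372000 = 215374500
Sum of weights = 275 + 289 + 267 + 353 + 848 + 245 + 344 = 2621
Weighted mean = 215374500 / 2621 = 82172.644

82000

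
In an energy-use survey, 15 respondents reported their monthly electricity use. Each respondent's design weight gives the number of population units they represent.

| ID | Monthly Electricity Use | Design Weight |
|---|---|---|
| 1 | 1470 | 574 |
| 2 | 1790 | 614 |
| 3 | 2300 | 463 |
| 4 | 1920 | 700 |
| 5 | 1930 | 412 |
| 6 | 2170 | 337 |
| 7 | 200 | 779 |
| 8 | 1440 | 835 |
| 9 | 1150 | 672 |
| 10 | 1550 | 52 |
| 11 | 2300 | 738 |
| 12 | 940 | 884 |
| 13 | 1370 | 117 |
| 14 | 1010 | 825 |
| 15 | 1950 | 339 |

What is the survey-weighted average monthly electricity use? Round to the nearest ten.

Weighted sum = 12272740
Sum of weights = 8341
Weighted mean = 12272740 / 8341 = 1471.3751

1470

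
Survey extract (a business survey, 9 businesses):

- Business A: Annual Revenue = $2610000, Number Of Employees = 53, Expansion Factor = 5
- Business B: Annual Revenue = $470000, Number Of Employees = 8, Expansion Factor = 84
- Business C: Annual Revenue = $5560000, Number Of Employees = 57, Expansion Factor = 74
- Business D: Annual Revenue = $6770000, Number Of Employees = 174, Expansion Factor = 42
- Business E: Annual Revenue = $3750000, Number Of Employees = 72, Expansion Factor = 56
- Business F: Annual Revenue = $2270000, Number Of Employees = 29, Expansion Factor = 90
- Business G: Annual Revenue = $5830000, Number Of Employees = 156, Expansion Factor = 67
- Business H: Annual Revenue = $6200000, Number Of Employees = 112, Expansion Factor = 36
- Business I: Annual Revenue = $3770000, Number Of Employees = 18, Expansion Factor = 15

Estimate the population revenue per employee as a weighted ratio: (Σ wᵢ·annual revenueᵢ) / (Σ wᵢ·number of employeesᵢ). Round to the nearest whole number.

Σ wᵢ·y = 2610000×5 + 470000×84 + 5560000×74 + 6770000×42 + 3750000×56 + 2270000×90 + 5830000×67 + 6200000×36 + 3770000×15
  = 1832970000
Σ wᵢ·x = 53×5 + 8×84 + 57×74 + 174×42 + 72×56 + 29×90 + 156×67 + 112×36 + 18×15
  = 265 + 672 + 4218 + 7308 + 4032 + 2610 + 10452 + 4032 + 270 = 33859
Ratio = 1832970000 / 33859 = 54135.385

54135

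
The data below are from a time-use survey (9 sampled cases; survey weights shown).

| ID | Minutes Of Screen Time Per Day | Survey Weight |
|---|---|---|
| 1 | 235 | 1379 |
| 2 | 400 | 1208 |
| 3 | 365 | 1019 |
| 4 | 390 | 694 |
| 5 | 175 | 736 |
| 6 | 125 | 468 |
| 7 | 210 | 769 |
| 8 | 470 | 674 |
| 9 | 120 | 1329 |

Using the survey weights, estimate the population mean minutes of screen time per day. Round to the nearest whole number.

275

Weighted sum = 235×1379 + 400×1208 + 365×1019 + 390×694 + 175×736 + 125×468 + 210×769 + 470×674 + 120×1329
  = 324065 + 483200 + 371935 + 270660 + 128800 + 58500 + 161490 + 316780 + 159480 = 2274910
Sum of weights = 1379 + 1208 + 1019 + 694 + 736 + 468 + 769 + 674 + 1329 = 8276
Weighted mean = 2274910 / 8276 = 274.88038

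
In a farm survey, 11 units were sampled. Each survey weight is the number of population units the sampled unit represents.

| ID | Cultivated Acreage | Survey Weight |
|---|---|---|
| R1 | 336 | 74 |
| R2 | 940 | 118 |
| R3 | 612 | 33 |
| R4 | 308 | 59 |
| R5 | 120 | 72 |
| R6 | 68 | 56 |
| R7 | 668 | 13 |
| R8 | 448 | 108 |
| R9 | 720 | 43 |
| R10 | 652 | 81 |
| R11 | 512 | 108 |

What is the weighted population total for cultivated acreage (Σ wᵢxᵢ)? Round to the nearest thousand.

383000

Weighted total = 336×74 + 940×118 + 612×33 + 308×59 + 120×72 + 68×56 + 668×13 + 448×108 + 720×43 + 652×81 + 512×108
  = 24864 + 110920 + 20196 + 18172 + 8640 + 3808 + 8684 + 48384 + 30960 + 52812 + 55296 = 382736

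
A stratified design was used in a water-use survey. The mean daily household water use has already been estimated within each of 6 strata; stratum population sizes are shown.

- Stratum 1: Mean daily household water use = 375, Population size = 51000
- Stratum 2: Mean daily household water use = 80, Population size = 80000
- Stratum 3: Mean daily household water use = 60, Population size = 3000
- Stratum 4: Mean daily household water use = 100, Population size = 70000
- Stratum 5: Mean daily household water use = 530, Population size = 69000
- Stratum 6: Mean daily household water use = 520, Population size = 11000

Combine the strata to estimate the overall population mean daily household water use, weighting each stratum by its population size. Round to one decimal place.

264.1

Σ Nₕ·x̄ₕ = 375×51000 + 80×80000 + 60×3000 + 100×70000 + 530×69000 + 520×11000
  = 19125000 + 6400000 + 180000 + 7000000 + 36570000 + 5720000 = 74995000
Σ Nₕ = 51000 + 80000 + 3000 + 70000 + 69000 + 11000 = 284000
Overall mean = 74995000 / 284000 = 264.0669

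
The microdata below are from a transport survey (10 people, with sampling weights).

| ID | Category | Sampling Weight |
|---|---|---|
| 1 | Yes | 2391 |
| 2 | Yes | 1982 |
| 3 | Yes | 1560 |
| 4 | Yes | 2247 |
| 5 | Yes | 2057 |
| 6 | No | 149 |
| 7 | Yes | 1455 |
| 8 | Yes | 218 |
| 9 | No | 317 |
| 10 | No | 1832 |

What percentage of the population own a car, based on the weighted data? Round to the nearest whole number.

Sum of weights for 'Yes' = 2391 + 1982 + 1560 + 2247 + 2057 + 1455 + 218 = 11910
Total weight = 2391 + 1982 + 1560 + 2247 + 2057 + 149 + 1455 + 218 + 317 + 1832 = 14208
Weighted proportion = 11910 / 14208 = 0.83826014 → 83.826014%

84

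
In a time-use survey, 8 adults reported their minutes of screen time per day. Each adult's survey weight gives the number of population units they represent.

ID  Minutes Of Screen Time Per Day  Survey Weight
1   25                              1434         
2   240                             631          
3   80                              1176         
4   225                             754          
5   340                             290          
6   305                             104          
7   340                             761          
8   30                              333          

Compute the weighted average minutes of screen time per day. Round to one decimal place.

155.0

Weighted sum = 25×1434 + 240×631 + 80×1176 + 225×754 + 340×290 + 305×104 + 340×761 + 30×333
  = 35850 + 151440 + 94080 + 169650 + 98600 + 31720 + 258740 + 9990 = 850070
Sum of weights = 1434 + 631 + 1176 + 754 + 290 + 104 + 761 + 333 = 5483
Weighted mean = 850070 / 5483 = 155.03739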